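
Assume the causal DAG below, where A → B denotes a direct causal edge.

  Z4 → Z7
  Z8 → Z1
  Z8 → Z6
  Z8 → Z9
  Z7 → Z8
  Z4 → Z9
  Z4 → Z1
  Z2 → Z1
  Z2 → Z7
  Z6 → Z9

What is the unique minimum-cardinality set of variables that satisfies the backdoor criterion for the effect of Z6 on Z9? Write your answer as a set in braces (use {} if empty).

{Z8}

Variables eligible for adjustment (non-descendants of Z6, excluding Z6 and Z9): {Z1, Z2, Z4, Z7, Z8}.
Backdoor paths from Z6 to Z9:
  P1: Z6 <- Z8 <- Z7 <- Z4 -> Z9
  P2: Z6 <- Z8 <- Z7 <- Z2 -> Z1 <- Z4 -> Z9
  P3: Z6 <- Z8 -> Z9
  P4: Z6 <- Z8 -> Z1 <- Z4 -> Z9
  P5: Z6 <- Z8 -> Z1 <- Z2 -> Z7 <- Z4 -> Z9
The empty set is not sufficient: P1 (Z6 <- Z8 <- Z7 <- Z4 -> Z9) has no collider blocking it and no conditioned non-collider, so it is open.
Try {Z8}:
  P1: blocked at chain node Z8 ∈ conditioning set.
  P2: blocked at chain node Z8 ∈ conditioning set.
  P3: blocked at fork node Z8 ∈ conditioning set.
  P4: blocked at fork node Z8 ∈ conditioning set.
  P5: blocked at fork node Z8 ∈ conditioning set.
{Z8} contains no descendant of Z6 and blocks every backdoor path.
No other singleton works — e.g. {Z4} leaves P3 open — so {Z8} is the unique smallest valid adjustment set.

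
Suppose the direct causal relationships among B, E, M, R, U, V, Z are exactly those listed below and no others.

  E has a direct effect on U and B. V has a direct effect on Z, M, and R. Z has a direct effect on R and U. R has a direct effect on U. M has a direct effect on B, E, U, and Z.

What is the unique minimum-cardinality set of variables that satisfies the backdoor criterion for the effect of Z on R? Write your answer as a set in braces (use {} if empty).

Variables eligible for adjustment (non-descendants of Z, excluding Z and R): {B, E, M, V}.
Backdoor paths from Z to R:
  P1: Z <- V -> M -> E -> U <- R
  P2: Z <- V -> M -> B <- E -> U <- R
  P3: Z <- V -> M -> U <- R
  P4: Z <- V -> R
  P5: Z <- M <- V -> R
  P6: Z <- M -> E -> U <- R
  P7: Z <- M -> B <- E -> U <- R
  P8: Z <- M -> U <- R
The empty set is not sufficient: P4 (Z <- V -> R) has no collider blocking it and no conditioned non-collider, so it is open.
Try {V}:
  P1: blocked at fork node V ∈ conditioning set.
  P2: blocked at fork node V ∈ conditioning set.
  P3: blocked at fork node V ∈ conditioning set.
  P4: blocked at fork node V ∈ conditioning set.
  P5: blocked at fork node V ∈ conditioning set.
  P6: blocked at collider U (neither it nor any descendant is in the conditioning set).
  P7: blocked at collider B (neither it nor any descendant is in the conditioning set).
  P8: blocked at collider U (neither it nor any descendant is in the conditioning set).
{V} contains no descendant of Z and blocks every backdoor path.
No other singleton works — e.g. {M} leaves P4 open — so {V} is the unique smallest valid adjustment set.

{V}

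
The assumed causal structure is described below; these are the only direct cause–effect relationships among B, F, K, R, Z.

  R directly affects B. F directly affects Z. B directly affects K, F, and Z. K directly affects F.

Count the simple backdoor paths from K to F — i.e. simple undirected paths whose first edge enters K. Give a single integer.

2

A backdoor path from K to F is any simple undirected path whose first edge points into K (i.e. leaves K via a parent).
Parents of K: {B}.
Enumerating:
  P1: K <- B -> F
  P2: K <- B -> Z <- F
That exhausts the simple backdoor paths. Count: 2.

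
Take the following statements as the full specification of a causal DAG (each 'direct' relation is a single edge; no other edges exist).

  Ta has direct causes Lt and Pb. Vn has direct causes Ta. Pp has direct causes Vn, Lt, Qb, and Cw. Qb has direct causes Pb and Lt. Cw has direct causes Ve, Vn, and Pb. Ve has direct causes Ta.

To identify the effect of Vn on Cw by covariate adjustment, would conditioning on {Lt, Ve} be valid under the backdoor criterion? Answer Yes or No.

No

Backdoor paths from Vn to Cw (paths whose first edge points into Vn):
  P1: Vn <- Ta <- Lt -> Qb <- Pb -> Cw
  P2: Vn <- Ta <- Lt -> Qb -> Pp <- Cw
  P3: Vn <- Ta <- Lt -> Pp <- Cw
  P4: Vn <- Ta <- Lt -> Pp <- Qb <- Pb -> Cw
  P5: Vn <- Ta <- Pb -> Cw
  P6: Vn <- Ta <- Pb -> Qb <- Lt -> Pp <- Cw
  P7: Vn <- Ta <- Pb -> Qb -> Pp <- Cw
  P8: Vn <- Ta -> Ve -> Cw
Condition 1 (no descendant of Vn in the set): holds — descendants of Vn are {Cw, Pp}; none are in {Lt, Ve}.
Condition 2 (every backdoor path blocked by {Lt, Ve}):
  P1: blocked at fork node Lt ∈ conditioning set.
  P2: blocked at fork node Lt ∈ conditioning set.
  P3: blocked at fork node Lt ∈ conditioning set.
  P4: blocked at fork node Lt ∈ conditioning set.
  P5: open — no interior node is in the conditioning set.
  P6: blocked at collider Qb (neither it nor any descendant is in the conditioning set).
  P7: blocked at collider Pp (neither it nor any descendant is in the conditioning set).
  P8: blocked at chain node Ve ∈ conditioning set.
{Lt, Ve} does not satisfy the backdoor criterion.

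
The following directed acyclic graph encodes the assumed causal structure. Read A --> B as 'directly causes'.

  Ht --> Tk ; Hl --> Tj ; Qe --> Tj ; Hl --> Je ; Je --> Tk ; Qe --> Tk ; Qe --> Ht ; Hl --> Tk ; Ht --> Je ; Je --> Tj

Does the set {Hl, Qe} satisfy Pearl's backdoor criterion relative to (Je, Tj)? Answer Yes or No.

Backdoor paths from Je to Tj (paths whose first edge points into Je):
  P1: Je <- Hl -> Tk <- Qe -> Tj
  P2: Je <- Hl -> Tk <- Ht <- Qe -> Tj
  P3: Je <- Hl -> Tj
  P4: Je <- Ht <- Qe -> Tk <- Hl -> Tj
  P5: Je <- Ht <- Qe -> Tj
  P6: Je <- Ht -> Tk <- Qe -> Tj
  P7: Je <- Ht -> Tk <- Hl -> Tj
Condition 1 (no descendant of Je in the set): holds — descendants of Je are {Tj, Tk}; none are in {Hl, Qe}.
Condition 2 (every backdoor path blocked by {Hl, Qe}):
  P1: blocked at fork node Hl ∈ conditioning set.
  P2: blocked at fork node Hl ∈ conditioning set.
  P3: blocked at fork node Hl ∈ conditioning set.
  P4: blocked at fork node Qe ∈ conditioning set.
  P5: blocked at fork node Qe ∈ conditioning set.
  P6: blocked at collider Tk (neither it nor any descendant is in the conditioning set).
  P7: blocked at collider Tk (neither it nor any descendant is in the conditioning set).
{Hl, Qe} satisfies the backdoor criterion.

Yes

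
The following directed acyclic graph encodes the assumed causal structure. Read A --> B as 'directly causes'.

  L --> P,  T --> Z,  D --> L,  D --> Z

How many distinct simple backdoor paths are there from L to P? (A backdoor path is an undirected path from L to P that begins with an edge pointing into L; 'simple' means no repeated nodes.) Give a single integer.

0

A backdoor path from L to P is any simple undirected path whose first edge points into L (i.e. leaves L via a parent).
Parents of L: {D}.
No simple path from any parent of L reaches P without revisiting L, so there are no backdoor paths.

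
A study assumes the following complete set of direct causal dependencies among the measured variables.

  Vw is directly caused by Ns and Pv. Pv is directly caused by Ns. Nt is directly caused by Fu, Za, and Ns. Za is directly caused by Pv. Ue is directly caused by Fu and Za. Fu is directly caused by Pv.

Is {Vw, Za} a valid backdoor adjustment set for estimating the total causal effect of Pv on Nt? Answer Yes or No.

No

Backdoor paths from Pv to Nt (paths whose first edge points into Pv):
  P1: Pv <- Ns -> Nt
Condition 1 (no descendant of Pv in the set): FAILS — Vw and Za are descendants of Pv.
Condition 2 (every backdoor path blocked by {Vw, Za}):
  P1: open — no interior node is in the conditioning set.
{Vw, Za} does not satisfy the backdoor criterion.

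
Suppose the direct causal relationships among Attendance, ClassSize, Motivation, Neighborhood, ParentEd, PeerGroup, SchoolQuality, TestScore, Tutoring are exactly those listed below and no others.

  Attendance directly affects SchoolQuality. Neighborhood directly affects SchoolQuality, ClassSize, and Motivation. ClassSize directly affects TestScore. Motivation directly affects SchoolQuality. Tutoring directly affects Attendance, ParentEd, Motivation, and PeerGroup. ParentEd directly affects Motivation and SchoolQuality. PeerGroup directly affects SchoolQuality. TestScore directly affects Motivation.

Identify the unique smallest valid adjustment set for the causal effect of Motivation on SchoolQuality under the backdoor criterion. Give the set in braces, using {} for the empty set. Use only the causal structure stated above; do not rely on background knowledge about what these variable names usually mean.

{Neighborhood, ParentEd, Tutoring}

Variables eligible for adjustment (non-descendants of Motivation, excluding Motivation and SchoolQuality): {Attendance, ClassSize, Neighborhood, ParentEd, PeerGroup, TestScore, Tutoring}.
Backdoor paths from Motivation to SchoolQuality:
  P1: Motivation <- Tutoring -> ParentEd -> SchoolQuality
  P2: Motivation <- Tutoring -> Attendance -> SchoolQuality
  P3: Motivation <- Tutoring -> PeerGroup -> SchoolQuality
  P4: Motivation <- Neighborhood -> SchoolQuality
  P5: Motivation <- ParentEd <- Tutoring -> Attendance -> SchoolQuality
  P6: Motivation <- ParentEd <- Tutoring -> PeerGroup -> SchoolQuality
  P7: Motivation <- ParentEd -> SchoolQuality
  P8: Motivation <- TestScore <- ClassSize <- Neighborhood -> SchoolQuality
The empty set is not sufficient: P1 (Motivation <- Tutoring -> ParentEd -> SchoolQuality) has no collider blocking it and no conditioned non-collider, so it is open.
Try {Neighborhood, ParentEd, Tutoring}:
  P1: blocked at fork node Tutoring ∈ conditioning set.
  P2: blocked at fork node Tutoring ∈ conditioning set.
  P3: blocked at fork node Tutoring ∈ conditioning set.
  P4: blocked at fork node Neighborhood ∈ conditioning set.
  P5: blocked at chain node ParentEd ∈ conditioning set.
  P6: blocked at chain node ParentEd ∈ conditioning set.
  P7: blocked at fork node ParentEd ∈ conditioning set.
  P8: blocked at fork node Neighborhood ∈ conditioning set.
{Neighborhood, ParentEd, Tutoring} contains no descendant of Motivation and blocks every backdoor path.
Every element of {Neighborhood, ParentEd, Tutoring} is needed (dropping Neighborhood leaves P4 open; dropping ParentEd leaves P7 open; dropping Tutoring leaves P2 open), so no proper subset is valid.
Among all size-3 subsets of the eligible variables, only {Neighborhood, ParentEd, Tutoring} blocks every backdoor path, so it is the unique smallest valid adjustment set.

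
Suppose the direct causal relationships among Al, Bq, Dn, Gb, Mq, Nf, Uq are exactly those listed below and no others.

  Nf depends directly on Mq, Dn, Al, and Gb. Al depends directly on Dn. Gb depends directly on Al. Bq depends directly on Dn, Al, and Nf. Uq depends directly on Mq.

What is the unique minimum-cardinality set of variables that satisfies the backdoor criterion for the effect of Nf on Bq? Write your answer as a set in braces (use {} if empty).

{Al, Dn}

Variables eligible for adjustment (non-descendants of Nf, excluding Nf and Bq): {Al, Dn, Gb, Mq, Uq}.
Backdoor paths from Nf to Bq:
  P1: Nf <- Dn -> Al -> Bq
  P2: Nf <- Dn -> Bq
  P3: Nf <- Al <- Dn -> Bq
  P4: Nf <- Al -> Bq
  P5: Nf <- Gb <- Al <- Dn -> Bq
  P6: Nf <- Gb <- Al -> Bq
The empty set is not sufficient: P1 (Nf <- Dn -> Al -> Bq) has no collider blocking it and no conditioned non-collider, so it is open.
Try {Al, Dn}:
  P1: blocked at fork node Dn ∈ conditioning set.
  P2: blocked at fork node Dn ∈ conditioning set.
  P3: blocked at chain node Al ∈ conditioning set.
  P4: blocked at fork node Al ∈ conditioning set.
  P5: blocked at chain node Al ∈ conditioning set.
  P6: blocked at fork node Al ∈ conditioning set.
{Al, Dn} contains no descendant of Nf and blocks every backdoor path.
Every element of {Al, Dn} is needed (dropping Al leaves P4 open; dropping Dn leaves P2 open), so no proper subset is valid.
Among all size-2 subsets of the eligible variables, only {Al, Dn} blocks every backdoor path, so it is the unique smallest valid adjustment set.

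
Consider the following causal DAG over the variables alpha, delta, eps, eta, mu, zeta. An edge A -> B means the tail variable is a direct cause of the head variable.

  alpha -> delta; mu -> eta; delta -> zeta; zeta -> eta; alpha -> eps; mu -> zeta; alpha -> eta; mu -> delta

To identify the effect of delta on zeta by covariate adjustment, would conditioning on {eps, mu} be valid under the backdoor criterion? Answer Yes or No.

Backdoor paths from delta to zeta (paths whose first edge points into delta):
  P1: delta <- mu -> zeta
  P2: delta <- mu -> eta <- zeta
  P3: delta <- alpha -> eta <- mu -> zeta
  P4: delta <- alpha -> eta <- zeta
Condition 1 (no descendant of delta in the set): holds — descendants of delta are {eta, zeta}; none are in {eps, mu}.
Condition 2 (every backdoor path blocked by {eps, mu}):
  P1: blocked at fork node mu ∈ conditioning set.
  P2: blocked at fork node mu ∈ conditioning set.
  P3: blocked at collider eta (neither it nor any descendant is in the conditioning set).
  P4: blocked at collider eta (neither it nor any descendant is in the conditioning set).
{eps, mu} satisfies the backdoor criterion.

Yes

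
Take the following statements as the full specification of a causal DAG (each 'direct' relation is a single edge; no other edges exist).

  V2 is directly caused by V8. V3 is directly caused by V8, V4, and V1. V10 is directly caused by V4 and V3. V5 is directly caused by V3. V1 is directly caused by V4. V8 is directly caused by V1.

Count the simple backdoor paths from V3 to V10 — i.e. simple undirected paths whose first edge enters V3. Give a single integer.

A backdoor path from V3 to V10 is any simple undirected path whose first edge points into V3 (i.e. leaves V3 via a parent).
Parents of V3: {V1, V4, V8}.
Enumerating:
  P1: V3 <- V4 -> V10
  P2: V3 <- V1 <- V4 -> V10
  P3: V3 <- V8 <- V1 <- V4 -> V10
That exhausts the simple backdoor paths. Count: 3.

3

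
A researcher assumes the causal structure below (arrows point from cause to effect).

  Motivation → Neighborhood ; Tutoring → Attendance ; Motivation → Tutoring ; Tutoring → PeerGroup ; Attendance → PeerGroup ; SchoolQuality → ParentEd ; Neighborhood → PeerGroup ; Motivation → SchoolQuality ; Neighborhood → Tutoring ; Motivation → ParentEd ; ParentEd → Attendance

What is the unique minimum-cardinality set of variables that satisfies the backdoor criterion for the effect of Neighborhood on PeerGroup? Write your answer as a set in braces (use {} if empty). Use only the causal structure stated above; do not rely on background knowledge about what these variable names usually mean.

Variables eligible for adjustment (non-descendants of Neighborhood, excluding Neighborhood and PeerGroup): {Motivation, ParentEd, SchoolQuality}.
Backdoor paths from Neighborhood to PeerGroup:
  P1: Neighborhood <- Motivation -> SchoolQuality -> ParentEd -> Attendance <- Tutoring -> PeerGroup
  P2: Neighborhood <- Motivation -> SchoolQuality -> ParentEd -> Attendance -> PeerGroup
  P3: Neighborhood <- Motivation -> ParentEd -> Attendance <- Tutoring -> PeerGroup
  P4: Neighborhood <- Motivation -> ParentEd -> Attendance -> PeerGroup
  P5: Neighborhood <- Motivation -> Tutoring -> Attendance -> PeerGroup
  P6: Neighborhood <- Motivation -> Tutoring -> PeerGroup
The empty set is not sufficient: P2 (Neighborhood <- Motivation -> SchoolQuality -> ParentEd -> Attendance -> PeerGroup) has no collider blocking it and no conditioned non-collider, so it is open.
Try {Motivation}:
  P1: blocked at fork node Motivation ∈ conditioning set.
  P2: blocked at fork node Motivation ∈ conditioning set.
  P3: blocked at fork node Motivation ∈ conditioning set.
  P4: blocked at fork node Motivation ∈ conditioning set.
  P5: blocked at fork node Motivation ∈ conditioning set.
  P6: blocked at fork node Motivation ∈ conditioning set.
{Motivation} contains no descendant of Neighborhood and blocks every backdoor path.
No other singleton works — e.g. {SchoolQuality} leaves P4 open — so {Motivation} is the unique smallest valid adjustment set.

{Motivation}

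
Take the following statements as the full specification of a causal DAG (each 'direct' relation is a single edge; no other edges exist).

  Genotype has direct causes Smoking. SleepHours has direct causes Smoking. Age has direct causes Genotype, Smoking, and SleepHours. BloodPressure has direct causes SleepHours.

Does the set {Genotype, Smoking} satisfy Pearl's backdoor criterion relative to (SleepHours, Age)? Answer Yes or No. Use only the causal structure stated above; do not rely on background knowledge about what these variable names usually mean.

Yes

Backdoor paths from SleepHours to Age (paths whose first edge points into SleepHours):
  P1: SleepHours <- Smoking -> Genotype -> Age
  P2: SleepHours <- Smoking -> Age
Condition 1 (no descendant of SleepHours in the set): holds — descendants of SleepHours are {Age, BloodPressure}; none are in {Genotype, Smoking}.
Condition 2 (every backdoor path blocked by {Genotype, Smoking}):
  P1: blocked at fork node Smoking ∈ conditioning set.
  P2: blocked at fork node Smoking ∈ conditioning set.
{Genotype, Smoking} satisfies the backdoor criterion.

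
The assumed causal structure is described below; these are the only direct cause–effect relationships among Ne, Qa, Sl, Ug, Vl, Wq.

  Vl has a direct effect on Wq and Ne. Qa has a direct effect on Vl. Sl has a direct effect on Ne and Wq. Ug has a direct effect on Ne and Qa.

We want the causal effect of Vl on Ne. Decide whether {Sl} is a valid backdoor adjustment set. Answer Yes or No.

No

Backdoor paths from Vl to Ne (paths whose first edge points into Vl):
  P1: Vl <- Qa <- Ug -> Ne
Condition 1 (no descendant of Vl in the set): holds — descendants of Vl are {Ne, Wq}; none are in {Sl}.
Condition 2 (every backdoor path blocked by {Sl}):
  P1: open — no interior node is in the conditioning set.
{Sl} does not satisfy the backdoor criterion.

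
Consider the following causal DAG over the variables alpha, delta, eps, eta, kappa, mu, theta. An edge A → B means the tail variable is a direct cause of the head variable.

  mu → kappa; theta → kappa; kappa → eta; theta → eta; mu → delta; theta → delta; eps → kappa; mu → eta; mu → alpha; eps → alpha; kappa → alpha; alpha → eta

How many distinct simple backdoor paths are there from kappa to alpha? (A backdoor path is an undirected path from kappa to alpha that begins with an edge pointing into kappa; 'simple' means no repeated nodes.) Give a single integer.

A backdoor path from kappa to alpha is any simple undirected path whose first edge points into kappa (i.e. leaves kappa via a parent).
Parents of kappa: {eps, mu, theta}.
Enumerating:
  P1: kappa <- theta -> delta <- mu -> alpha
  P2: kappa <- theta -> delta <- mu -> eta <- alpha
  P3: kappa <- theta -> eta <- mu -> alpha
  P4: kappa <- theta -> eta <- alpha
  P5: kappa <- eps -> alpha
  P6: kappa <- mu -> alpha
  P7: kappa <- mu -> delta <- theta -> eta <- alpha
  P8: kappa <- mu -> eta <- alpha
That exhausts the simple backdoor paths. Count: 8.

8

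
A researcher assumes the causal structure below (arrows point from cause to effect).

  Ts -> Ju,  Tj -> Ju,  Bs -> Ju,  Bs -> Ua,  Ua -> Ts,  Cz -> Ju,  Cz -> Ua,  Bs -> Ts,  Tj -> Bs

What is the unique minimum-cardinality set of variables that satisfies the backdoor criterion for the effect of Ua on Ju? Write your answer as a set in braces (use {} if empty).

{Bs, Cz}

Variables eligible for adjustment (non-descendants of Ua, excluding Ua and Ju): {Bs, Cz, Tj}.
Backdoor paths from Ua to Ju:
  P1: Ua <- Bs <- Tj -> Ju
  P2: Ua <- Bs -> Ts -> Ju
  P3: Ua <- Bs -> Ju
  P4: Ua <- Cz -> Ju
The empty set is not sufficient: P1 (Ua <- Bs <- Tj -> Ju) has no collider blocking it and no conditioned non-collider, so it is open.
Try {Bs, Cz}:
  P1: blocked at chain node Bs ∈ conditioning set.
  P2: blocked at fork node Bs ∈ conditioning set.
  P3: blocked at fork node Bs ∈ conditioning set.
  P4: blocked at fork node Cz ∈ conditioning set.
{Bs, Cz} contains no descendant of Ua and blocks every backdoor path.
Every element of {Bs, Cz} is needed (dropping Bs leaves P1 open; dropping Cz leaves P4 open), so no proper subset is valid.
Among all size-2 subsets of the eligible variables, only {Bs, Cz} blocks every backdoor path, so it is the unique smallest valid adjustment set.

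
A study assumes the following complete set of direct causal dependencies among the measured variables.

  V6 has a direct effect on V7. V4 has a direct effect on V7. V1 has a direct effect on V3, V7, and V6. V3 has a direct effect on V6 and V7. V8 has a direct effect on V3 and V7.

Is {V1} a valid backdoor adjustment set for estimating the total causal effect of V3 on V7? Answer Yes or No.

No

Backdoor paths from V3 to V7 (paths whose first edge points into V3):
  P1: V3 <- V8 -> V7
  P2: V3 <- V1 -> V6 -> V7
  P3: V3 <- V1 -> V7
Condition 1 (no descendant of V3 in the set): holds — descendants of V3 are {V6, V7}; none are in {V1}.
Condition 2 (every backdoor path blocked by {V1}):
  P1: open — no interior node is in the conditioning set.
  P2: blocked at fork node V1 ∈ conditioning set.
  P3: blocked at fork node V1 ∈ conditioning set.
{V1} does not satisfy the backdoor criterion.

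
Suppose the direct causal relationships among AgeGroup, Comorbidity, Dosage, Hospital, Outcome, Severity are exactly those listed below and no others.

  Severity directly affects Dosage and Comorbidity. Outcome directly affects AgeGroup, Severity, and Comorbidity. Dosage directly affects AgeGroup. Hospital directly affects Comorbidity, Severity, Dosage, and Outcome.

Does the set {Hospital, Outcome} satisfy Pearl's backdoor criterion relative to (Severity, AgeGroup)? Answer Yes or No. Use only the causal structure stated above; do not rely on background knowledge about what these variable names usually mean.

Yes

Backdoor paths from Severity to AgeGroup (paths whose first edge points into Severity):
  P1: Severity <- Hospital -> Outcome -> AgeGroup
  P2: Severity <- Hospital -> Dosage -> AgeGroup
  P3: Severity <- Hospital -> Comorbidity <- Outcome -> AgeGroup
  P4: Severity <- Outcome <- Hospital -> Dosage -> AgeGroup
  P5: Severity <- Outcome -> AgeGroup
  P6: Severity <- Outcome -> Comorbidity <- Hospital -> Dosage -> AgeGroup
Condition 1 (no descendant of Severity in the set): holds — descendants of Severity are {AgeGroup, Comorbidity, Dosage}; none are in {Hospital, Outcome}.
Condition 2 (every backdoor path blocked by {Hospital, Outcome}):
  P1: blocked at fork node Hospital ∈ conditioning set.
  P2: blocked at fork node Hospital ∈ conditioning set.
  P3: blocked at fork node Hospital ∈ conditioning set.
  P4: blocked at chain node Outcome ∈ conditioning set.
  P5: blocked at fork node Outcome ∈ conditioning set.
  P6: blocked at fork node Outcome ∈ conditioning set.
{Hospital, Outcome} satisfies the backdoor criterion.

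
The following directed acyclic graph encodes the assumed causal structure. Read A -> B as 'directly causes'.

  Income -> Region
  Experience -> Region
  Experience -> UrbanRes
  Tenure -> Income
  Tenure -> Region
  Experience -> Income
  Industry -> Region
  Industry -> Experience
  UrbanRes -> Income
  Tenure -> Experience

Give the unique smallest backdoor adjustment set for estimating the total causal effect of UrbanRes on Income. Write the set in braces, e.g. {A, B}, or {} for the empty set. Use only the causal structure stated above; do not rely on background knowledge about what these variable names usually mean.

{Experience}

Variables eligible for adjustment (non-descendants of UrbanRes, excluding UrbanRes and Income): {Experience, Industry, Tenure}.
Backdoor paths from UrbanRes to Income:
  P1: UrbanRes <- Experience <- Industry -> Region <- Tenure -> Income
  P2: UrbanRes <- Experience <- Industry -> Region <- Income
  P3: UrbanRes <- Experience <- Tenure -> Income
  P4: UrbanRes <- Experience <- Tenure -> Region <- Income
  P5: UrbanRes <- Experience -> Income
  P6: UrbanRes <- Experience -> Region <- Tenure -> Income
  P7: UrbanRes <- Experience -> Region <- Income
The empty set is not sufficient: P3 (UrbanRes <- Experience <- Tenure -> Income) has no collider blocking it and no conditioned non-collider, so it is open.
Try {Experience}:
  P1: blocked at chain node Experience ∈ conditioning set.
  P2: blocked at chain node Experience ∈ conditioning set.
  P3: blocked at chain node Experience ∈ conditioning set.
  P4: blocked at chain node Experience ∈ conditioning set.
  P5: blocked at fork node Experience ∈ conditioning set.
  P6: blocked at fork node Experience ∈ conditioning set.
  P7: blocked at fork node Experience ∈ conditioning set.
{Experience} contains no descendant of UrbanRes and blocks every backdoor path.
No other singleton works — e.g. {Industry} leaves P3 open — so {Experience} is the unique smallest valid adjustment set.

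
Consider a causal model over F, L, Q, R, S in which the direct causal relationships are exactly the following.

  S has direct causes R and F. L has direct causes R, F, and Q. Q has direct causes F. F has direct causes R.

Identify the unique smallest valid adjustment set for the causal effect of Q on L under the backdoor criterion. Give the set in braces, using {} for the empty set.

{F}

Variables eligible for adjustment (non-descendants of Q, excluding Q and L): {F, R, S}.
Backdoor paths from Q to L:
  P1: Q <- F <- R -> L
  P2: Q <- F -> S <- R -> L
  P3: Q <- F -> L
The empty set is not sufficient: P1 (Q <- F <- R -> L) has no collider blocking it and no conditioned non-collider, so it is open.
Try {F}:
  P1: blocked at chain node F ∈ conditioning set.
  P2: blocked at fork node F ∈ conditioning set.
  P3: blocked at fork node F ∈ conditioning set.
{F} contains no descendant of Q and blocks every backdoor path.
No other singleton works — e.g. {R} leaves P3 open — so {F} is the unique smallest valid adjustment set.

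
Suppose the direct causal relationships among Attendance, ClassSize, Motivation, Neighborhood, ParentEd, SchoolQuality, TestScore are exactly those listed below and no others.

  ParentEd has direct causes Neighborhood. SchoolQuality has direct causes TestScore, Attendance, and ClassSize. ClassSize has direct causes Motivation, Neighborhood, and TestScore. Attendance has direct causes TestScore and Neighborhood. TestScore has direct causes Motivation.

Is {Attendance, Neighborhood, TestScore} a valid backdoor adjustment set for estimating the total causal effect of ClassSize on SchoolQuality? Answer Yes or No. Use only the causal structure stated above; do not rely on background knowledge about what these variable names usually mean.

Yes

Backdoor paths from ClassSize to SchoolQuality (paths whose first edge points into ClassSize):
  P1: ClassSize <- Motivation -> TestScore -> Attendance -> SchoolQuality
  P2: ClassSize <- Motivation -> TestScore -> SchoolQuality
  P3: ClassSize <- Neighborhood -> Attendance <- TestScore -> SchoolQuality
  P4: ClassSize <- Neighborhood -> Attendance -> SchoolQuality
  P5: ClassSize <- TestScore -> Attendance -> SchoolQuality
  P6: ClassSize <- TestScore -> SchoolQuality
Condition 1 (no descendant of ClassSize in the set): holds — descendants of ClassSize are {SchoolQuality}; none are in {Attendance, Neighborhood, TestScore}.
Condition 2 (every backdoor path blocked by {Attendance, Neighborhood, TestScore}):
  P1: blocked at chain node TestScore ∈ conditioning set.
  P2: blocked at chain node TestScore ∈ conditioning set.
  P3: blocked at fork node Neighborhood ∈ conditioning set.
  P4: blocked at fork node Neighborhood ∈ conditioning set.
  P5: blocked at fork node TestScore ∈ conditioning set.
  P6: blocked at fork node TestScore ∈ conditioning set.
{Attendance, Neighborhood, TestScore} satisfies the backdoor criterion.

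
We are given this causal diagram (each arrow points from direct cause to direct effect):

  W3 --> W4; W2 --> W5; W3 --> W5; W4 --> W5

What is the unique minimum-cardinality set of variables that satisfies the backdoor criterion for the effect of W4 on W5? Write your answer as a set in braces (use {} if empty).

Variables eligible for adjustment (non-descendants of W4, excluding W4 and W5): {W2, W3}.
Backdoor paths from W4 to W5:
  P1: W4 <- W3 -> W5
The empty set is not sufficient: P1 (W4 <- W3 -> W5) has no collider blocking it and no conditioned non-collider, so it is open.
Try {W3}:
  P1: blocked at fork node W3 ∈ conditioning set.
{W3} contains no descendant of W4 and blocks every backdoor path.
No other singleton works — e.g. {W2} leaves P1 open — so {W3} is the unique smallest valid adjustment set.

{W3}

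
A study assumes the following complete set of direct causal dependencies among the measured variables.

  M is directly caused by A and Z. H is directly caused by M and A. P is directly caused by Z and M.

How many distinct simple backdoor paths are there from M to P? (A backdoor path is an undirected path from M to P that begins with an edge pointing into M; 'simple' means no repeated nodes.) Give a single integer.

A backdoor path from M to P is any simple undirected path whose first edge points into M (i.e. leaves M via a parent).
Parents of M: {A, Z}.
Enumerating:
  P1: M <- Z -> P
That exhausts the simple backdoor paths. Count: 1.

1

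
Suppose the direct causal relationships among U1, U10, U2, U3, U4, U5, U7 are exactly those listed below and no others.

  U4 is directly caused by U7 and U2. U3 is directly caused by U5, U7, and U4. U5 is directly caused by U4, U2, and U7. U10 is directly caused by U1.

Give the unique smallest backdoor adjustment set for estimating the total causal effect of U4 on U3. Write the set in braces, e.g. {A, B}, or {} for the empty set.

{U2, U7}

Variables eligible for adjustment (non-descendants of U4, excluding U4 and U3): {U1, U10, U2, U7}.
Backdoor paths from U4 to U3:
  P1: U4 <- U7 -> U5 -> U3
  P2: U4 <- U7 -> U3
  P3: U4 <- U2 -> U5 <- U7 -> U3
  P4: U4 <- U2 -> U5 -> U3
The empty set is not sufficient: P1 (U4 <- U7 -> U5 -> U3) has no collider blocking it and no conditioned non-collider, so it is open.
Try {U2, U7}:
  P1: blocked at fork node U7 ∈ conditioning set.
  P2: blocked at fork node U7 ∈ conditioning set.
  P3: blocked at fork node U2 ∈ conditioning set.
  P4: blocked at fork node U2 ∈ conditioning set.
{U2, U7} contains no descendant of U4 and blocks every backdoor path.
Every element of {U2, U7} is needed (dropping U2 leaves P4 open; dropping U7 leaves P1 open), so no proper subset is valid.
Among all size-2 subsets of the eligible variables, only {U2, U7} blocks every backdoor path, so it is the unique smallest valid adjustment set.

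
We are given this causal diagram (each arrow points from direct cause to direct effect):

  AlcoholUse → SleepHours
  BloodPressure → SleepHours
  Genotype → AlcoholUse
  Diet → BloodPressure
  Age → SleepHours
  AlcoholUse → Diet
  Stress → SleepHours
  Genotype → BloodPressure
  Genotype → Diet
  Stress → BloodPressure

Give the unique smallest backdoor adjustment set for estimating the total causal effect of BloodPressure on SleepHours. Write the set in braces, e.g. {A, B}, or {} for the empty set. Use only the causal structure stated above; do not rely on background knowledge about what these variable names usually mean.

Variables eligible for adjustment (non-descendants of BloodPressure, excluding BloodPressure and SleepHours): {Age, AlcoholUse, Diet, Genotype, Stress}.
Backdoor paths from BloodPressure to SleepHours:
  P1: BloodPressure <- Genotype -> AlcoholUse -> SleepHours
  P2: BloodPressure <- Genotype -> Diet <- AlcoholUse -> SleepHours
  P3: BloodPressure <- Stress -> SleepHours
  P4: BloodPressure <- Diet <- Genotype -> AlcoholUse -> SleepHours
  P5: BloodPressure <- Diet <- AlcoholUse -> SleepHours
The empty set is not sufficient: P1 (BloodPressure <- Genotype -> AlcoholUse -> SleepHours) has no collider blocking it and no conditioned non-collider, so it is open.
Try {AlcoholUse, Stress}:
  P1: blocked at chain node AlcoholUse ∈ conditioning set.
  P2: blocked at collider Diet (neither it nor any descendant is in the conditioning set).
  P3: blocked at fork node Stress ∈ conditioning set.
  P4: blocked at chain node AlcoholUse ∈ conditioning set.
  P5: blocked at fork node AlcoholUse ∈ conditioning set.
{AlcoholUse, Stress} contains no descendant of BloodPressure and blocks every backdoor path.
Every element of {AlcoholUse, Stress} is needed (dropping AlcoholUse leaves P1 open; dropping Stress leaves P3 open), so no proper subset is valid.
Among all size-2 subsets of the eligible variables, only {AlcoholUse, Stress} blocks every backdoor path, so it is the unique smallest valid adjustment set.

{AlcoholUse, Stress}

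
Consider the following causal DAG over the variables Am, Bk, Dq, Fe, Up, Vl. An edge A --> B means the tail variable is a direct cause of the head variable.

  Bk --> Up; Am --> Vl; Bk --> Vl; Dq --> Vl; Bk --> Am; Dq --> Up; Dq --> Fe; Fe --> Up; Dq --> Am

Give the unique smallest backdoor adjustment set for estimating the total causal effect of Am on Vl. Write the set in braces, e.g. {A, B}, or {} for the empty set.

{Bk, Dq}

Variables eligible for adjustment (non-descendants of Am, excluding Am and Vl): {Bk, Dq, Fe, Up}.
Backdoor paths from Am to Vl:
  P1: Am <- Dq -> Fe -> Up <- Bk -> Vl
  P2: Am <- Dq -> Vl
  P3: Am <- Dq -> Up <- Bk -> Vl
  P4: Am <- Bk -> Vl
  P5: Am <- Bk -> Up <- Dq -> Vl
  P6: Am <- Bk -> Up <- Fe <- Dq -> Vl
The empty set is not sufficient: P2 (Am <- Dq -> Vl) has no collider blocking it and no conditioned non-collider, so it is open.
Try {Bk, Dq}:
  P1: blocked at fork node Dq ∈ conditioning set.
  P2: blocked at fork node Dq ∈ conditioning set.
  P3: blocked at fork node Dq ∈ conditioning set.
  P4: blocked at fork node Bk ∈ conditioning set.
  P5: blocked at fork node Bk ∈ conditioning set.
  P6: blocked at fork node Bk ∈ conditioning set.
{Bk, Dq} contains no descendant of Am and blocks every backdoor path.
Every element of {Bk, Dq} is needed (dropping Bk leaves P4 open; dropping Dq leaves P2 open), so no proper subset is valid.
Among all size-2 subsets of the eligible variables, only {Bk, Dq} blocks every backdoor path, so it is the unique smallest valid adjustment set.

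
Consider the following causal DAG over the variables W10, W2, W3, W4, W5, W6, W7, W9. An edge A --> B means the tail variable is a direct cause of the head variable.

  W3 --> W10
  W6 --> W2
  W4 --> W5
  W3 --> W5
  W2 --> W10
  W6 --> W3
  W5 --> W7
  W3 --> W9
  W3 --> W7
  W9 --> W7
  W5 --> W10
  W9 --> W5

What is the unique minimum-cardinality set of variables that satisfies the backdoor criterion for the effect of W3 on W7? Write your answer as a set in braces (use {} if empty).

Variables eligible for adjustment (non-descendants of W3, excluding W3 and W7): {W2, W4, W6}.
Backdoor paths from W3 to W7:
  P1: W3 <- W6 -> W2 -> W10 <- W5 <- W9 -> W7
  P2: W3 <- W6 -> W2 -> W10 <- W5 -> W7
Each backdoor path contains an unconditioned collider, so every path is already blocked with the empty conditioning set:
  P1: blocked at collider W10 (neither it nor any descendant is in the conditioning set).
  P2: blocked at collider W10 (neither it nor any descendant is in the conditioning set).
The empty set is therefore the unique smallest valid set.

{}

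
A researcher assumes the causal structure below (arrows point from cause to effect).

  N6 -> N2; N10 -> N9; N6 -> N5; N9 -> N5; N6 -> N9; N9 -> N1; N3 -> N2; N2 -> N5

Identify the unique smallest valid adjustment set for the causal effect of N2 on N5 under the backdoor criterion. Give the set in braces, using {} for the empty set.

{N6}

Variables eligible for adjustment (non-descendants of N2, excluding N2 and N5): {N1, N10, N3, N6, N9}.
Backdoor paths from N2 to N5:
  P1: N2 <- N6 -> N9 -> N5
  P2: N2 <- N6 -> N5
The empty set is not sufficient: P1 (N2 <- N6 -> N9 -> N5) has no collider blocking it and no conditioned non-collider, so it is open.
Try {N6}:
  P1: blocked at fork node N6 ∈ conditioning set.
  P2: blocked at fork node N6 ∈ conditioning set.
{N6} contains no descendant of N2 and blocks every backdoor path.
No other singleton works — e.g. {N10} leaves P1 open — so {N6} is the unique smallest valid adjustment set.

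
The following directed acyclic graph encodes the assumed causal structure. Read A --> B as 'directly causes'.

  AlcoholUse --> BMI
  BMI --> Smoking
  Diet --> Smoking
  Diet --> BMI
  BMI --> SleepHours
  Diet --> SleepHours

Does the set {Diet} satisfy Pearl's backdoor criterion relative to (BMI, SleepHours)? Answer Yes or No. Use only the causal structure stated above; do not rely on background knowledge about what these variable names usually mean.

Yes

Backdoor paths from BMI to SleepHours (paths whose first edge points into BMI):
  P1: BMI <- Diet -> SleepHours
Condition 1 (no descendant of BMI in the set): holds — descendants of BMI are {SleepHours, Smoking}; none are in {Diet}.
Condition 2 (every backdoor path blocked by {Diet}):
  P1: blocked at fork node Diet ∈ conditioning set.
{Diet} satisfies the backdoor criterion.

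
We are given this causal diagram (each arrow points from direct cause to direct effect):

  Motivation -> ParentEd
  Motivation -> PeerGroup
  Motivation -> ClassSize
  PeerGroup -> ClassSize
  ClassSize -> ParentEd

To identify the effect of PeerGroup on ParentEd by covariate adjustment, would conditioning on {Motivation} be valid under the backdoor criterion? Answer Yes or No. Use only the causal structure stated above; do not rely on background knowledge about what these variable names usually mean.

Yes

Backdoor paths from PeerGroup to ParentEd (paths whose first edge points into PeerGroup):
  P1: PeerGroup <- Motivation -> ClassSize -> ParentEd
  P2: PeerGroup <- Motivation -> ParentEd
Condition 1 (no descendant of PeerGroup in the set): holds — descendants of PeerGroup are {ClassSize, ParentEd}; none are in {Motivation}.
Condition 2 (every backdoor path blocked by {Motivation}):
  P1: blocked at fork node Motivation ∈ conditioning set.
  P2: blocked at fork node Motivation ∈ conditioning set.
{Motivation} satisfies the backdoor criterion.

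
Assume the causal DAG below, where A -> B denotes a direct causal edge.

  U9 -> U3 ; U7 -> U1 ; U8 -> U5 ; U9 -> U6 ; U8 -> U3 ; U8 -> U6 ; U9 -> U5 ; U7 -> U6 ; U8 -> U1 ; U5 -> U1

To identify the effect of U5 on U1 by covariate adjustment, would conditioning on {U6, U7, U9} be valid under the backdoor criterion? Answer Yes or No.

Backdoor paths from U5 to U1 (paths whose first edge points into U5):
  P1: U5 <- U9 -> U3 <- U8 -> U1
  P2: U5 <- U9 -> U3 <- U8 -> U6 <- U7 -> U1
  P3: U5 <- U9 -> U6 <- U7 -> U1
  P4: U5 <- U9 -> U6 <- U8 -> U1
  P5: U5 <- U8 -> U3 <- U9 -> U6 <- U7 -> U1
  P6: U5 <- U8 -> U1
  P7: U5 <- U8 -> U6 <- U7 -> U1
Condition 1 (no descendant of U5 in the set): holds — descendants of U5 are {U1}; none are in {U6, U7, U9}.
Condition 2 (every backdoor path blocked by {U6, U7, U9}):
  P1: blocked at fork node U9 ∈ conditioning set.
  P2: blocked at fork node U9 ∈ conditioning set.
  P3: blocked at fork node U9 ∈ conditioning set.
  P4: blocked at fork node U9 ∈ conditioning set.
  P5: blocked at collider U3 (neither it nor any descendant is in the conditioning set).
  P6: open — no interior node is in the conditioning set.
  P7: blocked at fork node U7 ∈ conditioning set.
{U6, U7, U9} does not satisfy the backdoor criterion.

No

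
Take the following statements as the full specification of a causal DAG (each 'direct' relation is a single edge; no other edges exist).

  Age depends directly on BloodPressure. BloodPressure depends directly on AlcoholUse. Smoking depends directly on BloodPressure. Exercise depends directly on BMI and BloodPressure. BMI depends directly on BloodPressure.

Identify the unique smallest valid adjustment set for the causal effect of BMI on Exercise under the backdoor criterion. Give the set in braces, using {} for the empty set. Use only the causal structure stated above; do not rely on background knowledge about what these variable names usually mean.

{BloodPressure}

Variables eligible for adjustment (non-descendants of BMI, excluding BMI and Exercise): {Age, AlcoholUse, BloodPressure, Smoking}.
Backdoor paths from BMI to Exercise:
  P1: BMI <- BloodPressure -> Exercise
The empty set is not sufficient: P1 (BMI <- BloodPressure -> Exercise) has no collider blocking it and no conditioned non-collider, so it is open.
Try {BloodPressure}:
  P1: blocked at fork node BloodPressure ∈ conditioning set.
{BloodPressure} contains no descendant of BMI and blocks every backdoor path.
No other singleton works — e.g. {AlcoholUse} leaves P1 open — so {BloodPressure} is the unique smallest valid adjustment set.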